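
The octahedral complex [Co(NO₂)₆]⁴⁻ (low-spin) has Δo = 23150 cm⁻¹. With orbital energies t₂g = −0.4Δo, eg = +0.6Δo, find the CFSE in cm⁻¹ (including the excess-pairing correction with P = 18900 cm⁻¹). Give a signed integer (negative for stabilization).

-22770

Each NO₂⁻ contributes -1; 6 × (-1) = -6. With overall charge -4, Co is in the +2 oxidation state.
Co is in group 9, so Co²⁺ is d⁷ (9 − 2 = 7).
Electron filling gives t₂g⁶ eg¹.
Orbital CFSE = 6(-0.4) + 1(0.6) = -1.8Δo = -1.8 × 23150 = -41670 cm⁻¹.
High-spin d⁷ would be t₂g⁵ eg² with 2 pairs; low-spin has 3, so 1 excess pair costs +1P = +18900 cm⁻¹.
Overall CFSE = -41670 + 18900 = -22770 cm⁻¹.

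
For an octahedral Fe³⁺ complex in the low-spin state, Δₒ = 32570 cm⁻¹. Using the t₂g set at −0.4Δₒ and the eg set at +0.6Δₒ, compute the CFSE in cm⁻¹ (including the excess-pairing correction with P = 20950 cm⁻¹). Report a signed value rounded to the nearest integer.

Fe³⁺: group 8, so d-count = 8 − 3 = 5.
The d⁵ electrons fill as t₂g⁵ eg⁰.
The orbital stabilization is -2.0Δₒ = -2.0 × 32570 = -65140 cm⁻¹.
Relative to high-spin t₂g³ eg² (0 paired), the low-spin configuration has 2 additional pairs, contributing +2 × 20950 = +41900 cm⁻¹.
Combining: -65140 + 41900 = -23240 cm⁻¹.

-23240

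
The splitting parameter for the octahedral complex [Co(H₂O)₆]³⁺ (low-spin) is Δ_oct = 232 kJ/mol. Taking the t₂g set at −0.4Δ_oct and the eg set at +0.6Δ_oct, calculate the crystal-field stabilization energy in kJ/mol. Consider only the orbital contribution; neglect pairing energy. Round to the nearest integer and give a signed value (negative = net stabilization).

-557

H₂O is neutral, so the +3 overall charge sits on Co: oxidation state +3.
Group 9 minus oxidation state +3 gives a d⁶ configuration for Co³⁺.
The d⁶ electrons fill as t₂g⁶ eg⁰.
Orbital CFSE = 6(-0.4) + 0(0.6) = -2.4Δ_oct = -2.4 × 232 = -557 kJ/mol.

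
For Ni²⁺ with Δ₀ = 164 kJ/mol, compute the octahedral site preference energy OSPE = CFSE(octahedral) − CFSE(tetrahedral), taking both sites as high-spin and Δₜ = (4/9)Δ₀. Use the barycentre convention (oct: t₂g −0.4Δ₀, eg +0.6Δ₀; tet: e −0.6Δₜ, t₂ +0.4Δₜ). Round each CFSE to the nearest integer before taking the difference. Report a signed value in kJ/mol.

Ni sits in group 10; removing 2 electrons leaves Ni²⁺ with 10 − 2 = 8 d electrons.
Octahedral high-spin t2g^6 e_g^2: CFSE = -1.2 × 164 = -197 kJ/mol.
Tetrahedral: e^4 t2^4, CFSE = 4(−0.6) + 4(+0.4) = -0.8Δₜ = -0.8 × (4/9) × 164 = -58 kJ/mol.
OSPE = -197 − (-58) = -139 kJ/mol.

-139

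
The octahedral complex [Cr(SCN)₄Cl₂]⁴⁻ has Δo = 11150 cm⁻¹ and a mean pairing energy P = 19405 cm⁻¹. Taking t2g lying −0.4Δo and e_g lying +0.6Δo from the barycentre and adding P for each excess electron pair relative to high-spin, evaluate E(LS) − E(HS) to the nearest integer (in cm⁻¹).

Ligand charges: 4×(-1) from SCN⁻ and 2×(-1) from Cl⁻ sum to -6; with overall charge -4, Cr is +2.
Cr is in group 6, so Cr²⁺ is d⁴ (6 − 2 = 4).
In the high-spin limit (t2g^3 e_g^1) the orbital term is -0.6Δo = -6690 cm⁻¹, with no excess pairing.
For low-spin the configuration is t2g^4 e_g^0: orbital energy -1.6 × 11150 = -17840 cm⁻¹, and 1 additional pair relative to high-spin adds 19405 cm⁻¹, giving 1565 cm⁻¹.
The difference is 1565 − (-6690) = 8255 cm⁻¹, so high-spin lies lower.

8255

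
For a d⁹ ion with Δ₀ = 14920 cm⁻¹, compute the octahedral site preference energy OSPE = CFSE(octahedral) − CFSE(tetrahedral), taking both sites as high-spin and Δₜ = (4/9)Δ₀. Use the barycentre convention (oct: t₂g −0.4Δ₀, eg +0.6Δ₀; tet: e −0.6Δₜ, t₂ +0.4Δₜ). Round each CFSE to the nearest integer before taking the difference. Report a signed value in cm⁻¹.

Octahedral high-spin t₂g⁶ eg³: CFSE = -0.6 × 14920 = -8952 cm⁻¹.
In a tetrahedral site the filling is e⁴ t₂⁵: CFSE(tet) = -0.4Δₜ = -0.4 × (4/9)(14920) = -2652 cm⁻¹.
OSPE = CFSE(oct) − CFSE(tet) = -8952 − (-2652) = -6300 cm⁻¹.

-6300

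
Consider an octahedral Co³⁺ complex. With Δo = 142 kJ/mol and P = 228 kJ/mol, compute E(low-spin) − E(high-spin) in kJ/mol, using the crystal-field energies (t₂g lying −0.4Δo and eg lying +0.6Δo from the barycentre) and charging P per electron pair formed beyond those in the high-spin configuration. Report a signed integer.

Co³⁺: group 9, so d-count = 9 − 3 = 6.
High-spin: t₂g⁴ eg², CFSE = -0.4Δo = -57 kJ/mol.
For low-spin the configuration is t₂g⁶ eg⁰: orbital energy -2.4 × 142 = -341 kJ/mol, and 2 additional pairs relative to high-spin add 456 kJ/mol, giving 115 kJ/mol.
E(LS) − E(HS) = 115 − (-57) = 172 kJ/mol.

172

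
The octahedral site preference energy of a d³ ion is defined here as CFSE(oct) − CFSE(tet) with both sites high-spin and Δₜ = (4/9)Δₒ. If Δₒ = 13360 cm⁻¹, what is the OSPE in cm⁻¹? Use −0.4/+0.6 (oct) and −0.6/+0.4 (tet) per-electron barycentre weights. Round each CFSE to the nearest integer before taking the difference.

-11282

Octahedral high-spin t2g^3 e_g^0: CFSE = -1.2 × 13360 = -16032 cm⁻¹.
In a tetrahedral site the filling is e^2 t2^1: CFSE(tet) = -0.8Δₜ = -0.8 × (4/9)(13360) = -4750 cm⁻¹.
Subtracting, OSPE = -16032 − (-4750) = -11282 cm⁻¹.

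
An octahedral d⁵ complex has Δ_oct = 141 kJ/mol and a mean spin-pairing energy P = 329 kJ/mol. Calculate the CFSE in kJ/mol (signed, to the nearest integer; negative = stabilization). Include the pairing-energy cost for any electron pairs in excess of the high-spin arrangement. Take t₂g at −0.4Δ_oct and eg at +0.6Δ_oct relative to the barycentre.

Δ_oct < P, so pairing is avoided: the ground state is high-spin.
That gives t₂g³ eg².
Orbital CFSE = 0.0Δ_oct = 0.0 × 141 = 0 kJ/mol.
High-spin has no excess pairs, so no pairing correction applies.

0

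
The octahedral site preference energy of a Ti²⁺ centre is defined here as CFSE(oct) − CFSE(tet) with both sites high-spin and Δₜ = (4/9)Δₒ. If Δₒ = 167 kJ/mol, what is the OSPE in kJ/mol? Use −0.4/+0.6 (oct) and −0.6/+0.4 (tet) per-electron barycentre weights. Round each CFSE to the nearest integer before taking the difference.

Group 4 minus oxidation state +2 gives a d² configuration for Ti²⁺.
Octahedral (high-spin): t₂g² eg⁰, CFSE = 2(−0.4) + 0(+0.6) = -0.8Δₒ = -0.8 × 167 = -134 kJ/mol.
Tetrahedral e² t₂⁰ gives -1.2Δₜ = -1.2 × (4/9) × 167 = -89 kJ/mol.
OSPE = -134 − (-89) = -45 kJ/mol.

-45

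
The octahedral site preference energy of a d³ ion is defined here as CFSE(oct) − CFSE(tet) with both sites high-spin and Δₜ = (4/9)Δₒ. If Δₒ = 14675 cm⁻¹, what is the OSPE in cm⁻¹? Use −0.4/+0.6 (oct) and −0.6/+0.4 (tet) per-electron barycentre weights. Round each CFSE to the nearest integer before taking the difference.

Octahedral high-spin t₂g³ eg⁰: CFSE = -1.2 × 14675 = -17610 cm⁻¹.
Tetrahedral e² t₂¹ gives -0.8Δₜ = -0.8 × (4/9) × 14675 = -5218 cm⁻¹.
OSPE = CFSE(oct) − CFSE(tet) = -17610 − (-5218) = -12392 cm⁻¹.

-12392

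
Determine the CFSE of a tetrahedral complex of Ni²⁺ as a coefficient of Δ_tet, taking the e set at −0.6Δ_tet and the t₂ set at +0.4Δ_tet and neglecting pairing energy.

-0.8 Δ_tet

Ni sits in group 10; removing 2 electrons leaves Ni²⁺ with 10 − 2 = 8 d electrons.
With tetrahedral geometry the complex is necessarily high-spin.
Configuration: e⁴ t₂⁴.
CFSE = 4(-0.6Δ_tet) + 4(0.4Δ_tet) = -2.4Δ_tet + 1.6Δ_tet = -0.8Δ_tet.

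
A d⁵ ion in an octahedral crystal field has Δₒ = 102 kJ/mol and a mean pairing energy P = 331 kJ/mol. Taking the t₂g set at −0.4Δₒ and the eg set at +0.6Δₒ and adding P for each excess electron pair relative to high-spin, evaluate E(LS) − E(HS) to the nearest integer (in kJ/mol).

High-spin: t₂g³ eg², CFSE = 0.0Δₒ = 0 kJ/mol.
Low-spin: t₂g⁵ eg⁰, orbital CFSE = -2.0Δₒ = -204 kJ/mol; plus 2 excess pairs × P = +662 kJ/mol; total 458 kJ/mol.
The difference is 458 − (0) = 458 kJ/mol, so high-spin lies lower.

458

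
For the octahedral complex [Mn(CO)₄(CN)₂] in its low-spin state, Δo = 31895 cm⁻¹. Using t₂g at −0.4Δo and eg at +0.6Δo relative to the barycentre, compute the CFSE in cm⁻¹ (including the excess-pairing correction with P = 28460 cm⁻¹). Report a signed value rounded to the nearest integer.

-6870

Ligand charges: 4×(+0) from CO and 2×(-1) from CN⁻ sum to -2; with overall charge +0, Mn is +2.
Mn is in group 7, so Mn²⁺ is d⁵ (7 − 2 = 5).
Configuration: t₂g⁵ eg⁰.
Orbital CFSE = 5(-0.4) + 0(0.6) = -2.0Δo = -2.0 × 31895 = -63790 cm⁻¹.
Pairing penalty: 2 pairs vs 0 in the high-spin reference → 2 extra × P = 56920 cm⁻¹.
Combining: -63790 + 56920 = -6870 cm⁻¹.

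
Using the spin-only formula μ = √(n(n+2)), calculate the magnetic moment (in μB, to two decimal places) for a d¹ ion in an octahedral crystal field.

1.73 μB

Configuration: t₂g¹ eg⁰ → 1 unpaired electron.
μ(spin-only) = √[1(1+2)] = √3 ≈ 1.73 μB.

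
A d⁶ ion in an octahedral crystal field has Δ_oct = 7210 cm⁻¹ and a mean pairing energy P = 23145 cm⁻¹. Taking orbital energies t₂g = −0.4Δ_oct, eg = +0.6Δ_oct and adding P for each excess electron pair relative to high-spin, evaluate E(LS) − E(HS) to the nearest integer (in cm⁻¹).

High-spin: t₂g⁴ eg², CFSE = -0.4Δ_oct = -2884 cm⁻¹.
Low-spin: t₂g⁶ eg⁰, orbital CFSE = -2.4Δ_oct = -17304 cm⁻¹; plus 2 excess pairs × P = +46290 cm⁻¹; total 28986 cm⁻¹.
E(LS) − E(HS) = 28986 − (-2884) = 31870 cm⁻¹.

31870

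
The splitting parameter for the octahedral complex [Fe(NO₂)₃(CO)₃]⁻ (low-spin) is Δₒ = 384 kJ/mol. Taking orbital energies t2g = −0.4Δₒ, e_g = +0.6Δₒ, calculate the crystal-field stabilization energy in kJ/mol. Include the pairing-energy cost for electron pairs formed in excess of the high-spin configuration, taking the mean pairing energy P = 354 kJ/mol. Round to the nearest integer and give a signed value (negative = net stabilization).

Ligand charges: 3×(-1) from NO₂⁻ and 3×(+0) from CO sum to -3; with overall charge -1, Fe is +2.
Fe is in group 8, so Fe²⁺ is d⁶ (8 − 2 = 6).
The d⁶ electrons fill as t2g^6 e_g^0.
The orbital stabilization is -2.4Δₒ = -2.4 × 384 = -922 kJ/mol.
High-spin d⁶ would be t2g^4 e_g^2 with 1 pair; low-spin has 3, so 2 excess pairs cost +2P = +708 kJ/mol.
Overall CFSE = -922 + 708 = -214 kJ/mol.

-214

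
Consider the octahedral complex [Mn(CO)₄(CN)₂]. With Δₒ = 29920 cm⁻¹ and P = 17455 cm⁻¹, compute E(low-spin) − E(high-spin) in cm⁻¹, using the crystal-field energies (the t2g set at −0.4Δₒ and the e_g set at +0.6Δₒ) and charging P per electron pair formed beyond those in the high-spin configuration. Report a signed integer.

-24930

Ligand charges: 4×(+0) from CO and 2×(-1) from CN⁻ sum to -2; with overall charge +0, Mn is +2.
Mn is in group 7, so Mn²⁺ is d⁵ (7 − 2 = 5).
High-spin: t2g^3 e_g^2, CFSE = 0.0Δₒ = 0 cm⁻¹.
Low-spin t2g^5 e_g^0 gives -2.0Δₒ = -59840 cm⁻¹, but forming 2 extra pairs costs 2P = 34910 cm⁻¹, so E(LS) = -59840 + 34910 = -24930 cm⁻¹.
Thus E(LS) − E(HS) = -24930 cm⁻¹.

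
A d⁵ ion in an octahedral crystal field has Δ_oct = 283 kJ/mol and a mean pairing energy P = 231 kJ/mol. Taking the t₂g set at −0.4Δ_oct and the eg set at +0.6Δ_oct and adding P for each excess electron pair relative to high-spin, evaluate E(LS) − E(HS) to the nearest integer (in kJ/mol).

High-spin: t₂g³ eg², CFSE = 0.0Δ_oct = 0 kJ/mol.
Low-spin t₂g⁵ eg⁰ gives -2.0Δ_oct = -566 kJ/mol, but forming 2 extra pairs costs 2P = 462 kJ/mol, so E(LS) = -566 + 462 = -104 kJ/mol.
The difference is -104 − (0) = -104 kJ/mol, so low-spin lies lower.

-104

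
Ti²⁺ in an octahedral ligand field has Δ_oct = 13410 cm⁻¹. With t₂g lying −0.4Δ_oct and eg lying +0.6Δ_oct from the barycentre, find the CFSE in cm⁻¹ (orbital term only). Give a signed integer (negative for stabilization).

Ti²⁺: group 4, so d-count = 4 − 2 = 2.
For octahedral d² the high- and low-spin configurations coincide.
Electron filling gives t₂g² eg⁰.
CFSE(orbital) = 2×(-0.4Δ_oct) + 0×(0.6Δ_oct) = -0.8Δ_oct; with Δ_oct = 13410 cm⁻¹ that is -10728 cm⁻¹.

-10728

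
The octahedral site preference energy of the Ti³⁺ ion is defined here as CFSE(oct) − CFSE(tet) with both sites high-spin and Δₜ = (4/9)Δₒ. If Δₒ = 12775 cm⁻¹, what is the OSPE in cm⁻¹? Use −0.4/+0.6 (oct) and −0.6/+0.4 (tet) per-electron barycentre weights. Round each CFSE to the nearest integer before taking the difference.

Ti³⁺: group 4, so d-count = 4 − 3 = 1.
Octahedral (high-spin): t2g^1 e_g^0, CFSE = 1(−0.4) + 0(+0.6) = -0.4Δₒ = -0.4 × 12775 = -5110 cm⁻¹.
Tetrahedral: e^1 t2^0, CFSE = 1(−0.6) + 0(+0.4) = -0.6Δₜ = -0.6 × (4/9) × 12775 = -3407 cm⁻¹.
Subtracting, OSPE = -5110 − (-3407) = -1703 cm⁻¹.

-1703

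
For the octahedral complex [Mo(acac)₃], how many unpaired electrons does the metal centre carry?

3

Each acac⁻ contributes -1; 3 × (-1) = -3. With overall charge +0, Mo is in the +3 oxidation state.
Group 6 minus oxidation state +3 gives a d³ configuration for Mo³⁺.
Configuration: t₂g³ eg⁰, giving 3 unpaired electrons.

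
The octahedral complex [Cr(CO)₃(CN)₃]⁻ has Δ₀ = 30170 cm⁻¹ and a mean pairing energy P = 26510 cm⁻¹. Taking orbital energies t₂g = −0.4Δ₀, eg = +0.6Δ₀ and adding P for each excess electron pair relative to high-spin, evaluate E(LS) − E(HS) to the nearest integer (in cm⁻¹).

Ligand charges: 3×(+0) from CO and 3×(-1) from CN⁻ sum to -3; with overall charge -1, Cr is +2.
Cr is in group 6, so Cr²⁺ is d⁴ (6 − 2 = 4).
High-spin: t₂g³ eg¹, CFSE = -0.6Δ₀ = -18102 cm⁻¹.
Low-spin t₂g⁴ eg⁰ gives -1.6Δ₀ = -48272 cm⁻¹, but forming 1 extra pair costs 1P = 26510 cm⁻¹, so E(LS) = -48272 + 26510 = -21762 cm⁻¹.
E(LS) − E(HS) = -21762 − (-18102) = -3660 cm⁻¹.

-3660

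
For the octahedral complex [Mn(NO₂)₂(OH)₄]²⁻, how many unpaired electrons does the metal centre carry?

3

Ligand charges: 2×(-1) from NO₂⁻ and 4×(-1) from OH⁻ sum to -6; with overall charge -2, Mn is +4.
Group 7 minus oxidation state +4 gives a d³ configuration for Mn⁴⁺.
Configuration: t₂g³ eg⁰, giving 3 unpaired electrons.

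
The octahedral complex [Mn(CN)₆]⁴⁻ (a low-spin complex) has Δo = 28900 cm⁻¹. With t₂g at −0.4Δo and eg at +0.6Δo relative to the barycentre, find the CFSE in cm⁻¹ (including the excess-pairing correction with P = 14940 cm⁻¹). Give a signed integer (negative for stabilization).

Each CN⁻ contributes -1; 6 × (-1) = -6. With overall charge -4, Mn is in the +2 oxidation state.
Mn sits in group 7; removing 2 electrons leaves Mn²⁺ with 7 − 2 = 5 d electrons.
The d⁵ electrons fill as t₂g⁵ eg⁰.
CFSE(orbital) = 5×(-0.4Δo) + 0×(0.6Δo) = -2.0Δo; with Δo = 28900 cm⁻¹ that is -57800 cm⁻¹.
Relative to high-spin t₂g³ eg² (0 paired), the low-spin configuration has 2 additional pairs, contributing +2 × 14940 = +29880 cm⁻¹.
Combining: -57800 + 29880 = -27920 cm⁻¹.

-27920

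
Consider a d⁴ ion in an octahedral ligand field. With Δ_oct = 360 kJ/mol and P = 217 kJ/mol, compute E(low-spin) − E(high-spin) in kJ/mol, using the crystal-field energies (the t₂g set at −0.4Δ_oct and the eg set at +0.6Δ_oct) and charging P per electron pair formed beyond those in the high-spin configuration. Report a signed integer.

High-spin d⁴ fills as t₂g³ eg¹ with CFSE 3(−0.4) + 1(+0.6) = -0.6Δ_oct = -216 kJ/mol.
Low-spin: t₂g⁴ eg⁰, orbital CFSE = -1.6Δ_oct = -576 kJ/mol; plus 1 excess pair × P = +217 kJ/mol; total -359 kJ/mol.
E(LS) − E(HS) = -359 − (-216) = -143 kJ/mol.

-143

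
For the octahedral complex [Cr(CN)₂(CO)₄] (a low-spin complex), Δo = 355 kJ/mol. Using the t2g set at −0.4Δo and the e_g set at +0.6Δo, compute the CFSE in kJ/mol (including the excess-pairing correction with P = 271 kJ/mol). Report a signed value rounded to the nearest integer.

-297

Ligand charges: 2×(-1) from CN⁻ and 4×(+0) from CO sum to -2; with overall charge +0, Cr is +2.
Cr²⁺: group 6, so d-count = 6 − 2 = 4.
Configuration: t2g^4 e_g^0.
Orbital CFSE = 4(-0.4) + 0(0.6) = -1.6Δo = -1.6 × 355 = -568 kJ/mol.
Pairing penalty: 1 pair vs 0 in the high-spin reference → 1 extra × P = 271 kJ/mol.
Net CFSE = -568 + 271 = -297 kJ/mol.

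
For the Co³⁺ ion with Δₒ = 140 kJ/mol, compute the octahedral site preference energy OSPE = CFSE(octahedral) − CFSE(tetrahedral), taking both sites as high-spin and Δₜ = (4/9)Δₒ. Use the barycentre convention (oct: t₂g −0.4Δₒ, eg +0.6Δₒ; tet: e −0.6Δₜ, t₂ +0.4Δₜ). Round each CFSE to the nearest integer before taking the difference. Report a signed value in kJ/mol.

Group 9 minus oxidation state +3 gives a d⁶ configuration for Co³⁺.
In an octahedral site d⁶ (HS) is t2g^4 e_g^2, giving CFSE(oct) = -0.4Δₒ = -56 kJ/mol.
Tetrahedral e^3 t2^3 gives -0.6Δₜ = -0.6 × (4/9) × 140 = -37 kJ/mol.
OSPE = -56 − (-37) = -19 kJ/mol.

-19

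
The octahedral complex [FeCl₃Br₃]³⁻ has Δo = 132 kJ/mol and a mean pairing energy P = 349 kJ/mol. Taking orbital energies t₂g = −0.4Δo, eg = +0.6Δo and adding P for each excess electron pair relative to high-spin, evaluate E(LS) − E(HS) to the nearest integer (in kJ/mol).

434

Ligand charges: 3×(-1) from Cl⁻ and 3×(-1) from Br⁻ sum to -6; with overall charge -3, Fe is +3.
Fe is in group 8, so Fe³⁺ is d⁵ (8 − 3 = 5).
High-spin d⁵ fills as t₂g³ eg² with CFSE 3(−0.4) + 2(+0.6) = 0.0Δo = 0 kJ/mol.
Low-spin t₂g⁵ eg⁰ gives -2.0Δo = -264 kJ/mol, but forming 2 extra pairs costs 2P = 698 kJ/mol, so E(LS) = -264 + 698 = 434 kJ/mol.
The difference is 434 − (0) = 434 kJ/mol, so high-spin lies lower.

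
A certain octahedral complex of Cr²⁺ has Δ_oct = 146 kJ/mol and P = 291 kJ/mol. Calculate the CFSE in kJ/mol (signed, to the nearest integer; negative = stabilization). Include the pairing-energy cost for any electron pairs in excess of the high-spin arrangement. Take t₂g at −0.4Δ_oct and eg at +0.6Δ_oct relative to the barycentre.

-88

Cr²⁺: group 6, so d-count = 6 − 2 = 4.
Δ_oct < P, so pairing is avoided: the ground state is high-spin.
That gives t₂g³ eg¹.
Orbital CFSE = -0.6Δ_oct = -0.6 × 146 = -88 kJ/mol.
High-spin has no excess pairs, so no pairing correction applies.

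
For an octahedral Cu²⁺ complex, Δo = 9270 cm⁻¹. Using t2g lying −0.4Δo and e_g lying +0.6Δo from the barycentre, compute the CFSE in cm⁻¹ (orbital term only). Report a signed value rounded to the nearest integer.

Cu²⁺: group 11, so d-count = 11 − 2 = 9.
Configuration: t2g^6 e_g^3.
Orbital CFSE = 6(-0.4) + 3(0.6) = -0.6Δo = -0.6 × 9270 = -5562 cm⁻¹.

-5562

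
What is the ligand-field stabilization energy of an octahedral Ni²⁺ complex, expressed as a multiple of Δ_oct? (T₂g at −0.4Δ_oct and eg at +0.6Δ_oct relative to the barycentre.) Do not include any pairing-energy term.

-1.2 Δ_oct

Ni is in group 10, so Ni²⁺ is d⁸ (10 − 2 = 8).
Configuration: t₂g⁶ eg².
CFSE = 6(-0.4Δ_oct) + 2(0.6Δ_oct) = -2.4Δ_oct + 1.2Δ_oct = -1.2Δ_oct.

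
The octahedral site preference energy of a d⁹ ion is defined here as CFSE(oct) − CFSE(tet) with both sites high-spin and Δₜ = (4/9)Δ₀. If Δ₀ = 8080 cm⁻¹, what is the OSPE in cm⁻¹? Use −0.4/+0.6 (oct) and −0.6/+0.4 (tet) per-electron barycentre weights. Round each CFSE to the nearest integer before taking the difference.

Octahedral (high-spin): t₂g⁶ eg³, CFSE = 6(−0.4) + 3(+0.6) = -0.6Δ₀ = -0.6 × 8080 = -4848 cm⁻¹.
In a tetrahedral site the filling is e⁴ t₂⁵: CFSE(tet) = -0.4Δₜ = -0.4 × (4/9)(8080) = -1436 cm⁻¹.
Subtracting, OSPE = -4848 − (-1436) = -3412 cm⁻¹.

-3412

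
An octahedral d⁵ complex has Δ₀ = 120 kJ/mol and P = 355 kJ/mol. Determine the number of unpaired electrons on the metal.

5

Here Δ₀ < P (120 < 355), so the high-spin state is favoured.
That gives t2g^3 e_g^2.
Unpaired electrons: 5.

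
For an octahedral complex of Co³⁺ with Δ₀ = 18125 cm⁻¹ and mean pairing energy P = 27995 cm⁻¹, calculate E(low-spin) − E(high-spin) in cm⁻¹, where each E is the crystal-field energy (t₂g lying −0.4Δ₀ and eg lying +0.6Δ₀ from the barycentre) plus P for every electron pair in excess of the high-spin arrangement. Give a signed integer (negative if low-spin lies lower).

Co is in group 9, so Co³⁺ is d⁶ (9 − 3 = 6).
High-spin: t₂g⁴ eg², CFSE = -0.4Δ₀ = -7250 cm⁻¹.
For low-spin the configuration is t₂g⁶ eg⁰: orbital energy -2.4 × 18125 = -43500 cm⁻¹, and 2 additional pairs relative to high-spin add 55990 cm⁻¹, giving 12490 cm⁻¹.
E(LS) − E(HS) = 12490 − (-7250) = 19740 cm⁻¹.

19740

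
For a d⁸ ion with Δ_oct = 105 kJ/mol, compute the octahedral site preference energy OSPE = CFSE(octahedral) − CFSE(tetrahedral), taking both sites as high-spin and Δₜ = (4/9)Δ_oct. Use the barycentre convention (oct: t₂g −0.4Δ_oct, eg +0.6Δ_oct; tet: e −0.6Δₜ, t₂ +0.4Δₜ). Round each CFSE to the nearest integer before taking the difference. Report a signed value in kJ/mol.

In an octahedral site d⁸ (HS) is t2g^6 e_g^2, giving CFSE(oct) = -1.2Δ_oct = -126 kJ/mol.
Tetrahedral e^4 t2^4 gives -0.8Δₜ = -0.8 × (4/9) × 105 = -37 kJ/mol.
OSPE = -126 − (-37) = -89 kJ/mol.

-89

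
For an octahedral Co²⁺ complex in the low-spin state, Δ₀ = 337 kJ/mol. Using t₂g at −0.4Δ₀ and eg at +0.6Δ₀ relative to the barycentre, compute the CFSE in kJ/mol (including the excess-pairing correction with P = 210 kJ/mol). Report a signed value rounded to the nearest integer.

-397

Group 9 minus oxidation state +2 gives a d⁷ configuration for Co²⁺.
The d⁷ electrons fill as t₂g⁶ eg¹.
Orbital CFSE = 6(-0.4) + 1(0.6) = -1.8Δ₀ = -1.8 × 337 = -607 kJ/mol.
High-spin d⁷ would be t₂g⁵ eg² with 2 pairs; low-spin has 3, so 1 excess pair costs +1P = +210 kJ/mol.
Overall CFSE = -607 + 210 = -397 kJ/mol.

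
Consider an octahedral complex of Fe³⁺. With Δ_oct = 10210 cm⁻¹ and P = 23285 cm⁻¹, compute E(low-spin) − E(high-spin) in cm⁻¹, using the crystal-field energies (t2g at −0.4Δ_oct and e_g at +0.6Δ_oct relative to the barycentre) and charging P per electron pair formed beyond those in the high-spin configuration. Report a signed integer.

Fe³⁺: group 8, so d-count = 8 − 3 = 5.
In the high-spin limit (t2g^3 e_g^2) the orbital term is 0.0Δ_oct = 0 cm⁻¹, with no excess pairing.
Low-spin t2g^5 e_g^0 gives -2.0Δ_oct = -20420 cm⁻¹, but forming 2 extra pairs costs 2P = 46570 cm⁻¹, so E(LS) = -20420 + 46570 = 26150 cm⁻¹.
E(LS) − E(HS) = 26150 − (0) = 26150 cm⁻¹.

26150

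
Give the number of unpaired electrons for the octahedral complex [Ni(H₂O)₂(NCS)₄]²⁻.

Ligand charges: 2×(+0) from H₂O and 4×(-1) from NCS⁻ sum to -4; with overall charge -2, Ni is +2.
Ni is in group 10, so Ni²⁺ is d⁸ (10 − 2 = 8).
Configuration: t₂g⁶ eg², giving 2 unpaired electrons.

2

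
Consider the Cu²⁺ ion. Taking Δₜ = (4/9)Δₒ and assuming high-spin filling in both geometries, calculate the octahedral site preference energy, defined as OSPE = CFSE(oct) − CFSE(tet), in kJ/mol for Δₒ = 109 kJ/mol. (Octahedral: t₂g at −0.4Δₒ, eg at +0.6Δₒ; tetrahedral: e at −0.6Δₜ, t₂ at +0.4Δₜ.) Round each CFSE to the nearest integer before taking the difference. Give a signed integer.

Cu²⁺: group 11, so d-count = 11 − 2 = 9.
Octahedral high-spin t2g^6 e_g^3: CFSE = -0.6 × 109 = -65 kJ/mol.
Tetrahedral: e^4 t2^5, CFSE = 4(−0.6) + 5(+0.4) = -0.4Δₜ = -0.4 × (4/9) × 109 = -19 kJ/mol.
OSPE = -65 − (-19) = -46 kJ/mol.

-46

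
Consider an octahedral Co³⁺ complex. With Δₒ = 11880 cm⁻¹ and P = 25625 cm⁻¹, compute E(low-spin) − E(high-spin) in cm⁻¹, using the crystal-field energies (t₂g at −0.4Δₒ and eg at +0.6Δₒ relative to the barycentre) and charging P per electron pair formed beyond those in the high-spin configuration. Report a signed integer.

27490

Co is in group 9, so Co³⁺ is d⁶ (9 − 3 = 6).
High-spin d⁶ fills as t₂g⁴ eg² with CFSE 4(−0.4) + 2(+0.6) = -0.4Δₒ = -4752 cm⁻¹.
Low-spin: t₂g⁶ eg⁰, orbital CFSE = -2.4Δₒ = -28512 cm⁻¹; plus 2 excess pairs × P = +51250 cm⁻¹; total 22738 cm⁻¹.
The difference is 22738 − (-4752) = 27490 cm⁻¹, so high-spin lies lower.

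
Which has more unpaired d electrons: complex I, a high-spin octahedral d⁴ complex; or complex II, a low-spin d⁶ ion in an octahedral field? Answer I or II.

I

I: t₂g³ eg¹ → 4 unpaired.
II: t₂g⁶ eg⁰ → 0 unpaired.
So I has more unpaired electrons.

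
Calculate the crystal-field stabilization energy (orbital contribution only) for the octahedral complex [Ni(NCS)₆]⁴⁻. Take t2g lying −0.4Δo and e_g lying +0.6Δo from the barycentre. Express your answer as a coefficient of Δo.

-1.2 Δo

Each NCS⁻ contributes -1; 6 × (-1) = -6. With overall charge -4, Ni is in the +2 oxidation state.
Ni²⁺: group 10, so d-count = 10 − 2 = 8.
Configuration: t2g^6 e_g^2.
CFSE = 6(-0.4Δo) + 2(0.6Δo) = -2.4Δo + 1.2Δo = -1.2Δo.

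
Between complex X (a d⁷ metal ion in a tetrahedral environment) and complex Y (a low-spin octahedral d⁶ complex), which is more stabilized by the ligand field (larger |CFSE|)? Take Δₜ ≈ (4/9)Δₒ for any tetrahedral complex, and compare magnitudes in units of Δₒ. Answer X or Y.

Y

X: With tetrahedral geometry the complex is necessarily high-spin; e⁴ t₂³, CFSE = -1.2Δₜ ≈ -0.53Δₒ.
Y: t₂g⁶ eg⁰, CFSE = -2.4Δₒ.
So Y has the larger |CFSE|.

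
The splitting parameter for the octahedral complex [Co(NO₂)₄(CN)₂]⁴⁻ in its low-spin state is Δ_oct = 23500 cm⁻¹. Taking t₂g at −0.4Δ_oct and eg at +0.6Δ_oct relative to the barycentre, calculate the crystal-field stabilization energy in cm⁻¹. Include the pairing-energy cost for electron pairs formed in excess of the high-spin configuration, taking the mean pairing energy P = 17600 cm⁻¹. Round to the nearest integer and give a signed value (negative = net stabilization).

Ligand charges: 4×(-1) from NO₂⁻ and 2×(-1) from CN⁻ sum to -6; with overall charge -4, Co is +2.
Co²⁺: group 9, so d-count = 9 − 2 = 7.
The d⁷ electrons fill as t₂g⁶ eg¹.
The orbital stabilization is -1.8Δ_oct = -1.8 × 23500 = -42300 cm⁻¹.
Pairing penalty: 3 pairs vs 2 in the high-spin reference → 1 extra × P = 17600 cm⁻¹.
Combining: -42300 + 17600 = -24700 cm⁻¹.

-24700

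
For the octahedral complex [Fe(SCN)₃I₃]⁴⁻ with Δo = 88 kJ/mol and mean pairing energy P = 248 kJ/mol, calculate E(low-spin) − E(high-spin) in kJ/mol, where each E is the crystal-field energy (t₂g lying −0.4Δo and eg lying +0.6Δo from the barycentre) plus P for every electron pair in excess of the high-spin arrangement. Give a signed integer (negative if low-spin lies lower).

320

Ligand charges: 3×(-1) from SCN⁻ and 3×(-1) from I⁻ sum to -6; with overall charge -4, Fe is +2.
Group 8 minus oxidation state +2 gives a d⁶ configuration for Fe²⁺.
High-spin d⁶ fills as t₂g⁴ eg² with CFSE 4(−0.4) + 2(+0.6) = -0.4Δo = -35 kJ/mol.
For low-spin the configuration is t₂g⁶ eg⁰: orbital energy -2.4 × 88 = -211 kJ/mol, and 2 additional pairs relative to high-spin add 496 kJ/mol, giving 285 kJ/mol.
The difference is 285 − (-35) = 320 kJ/mol, so high-spin lies lower.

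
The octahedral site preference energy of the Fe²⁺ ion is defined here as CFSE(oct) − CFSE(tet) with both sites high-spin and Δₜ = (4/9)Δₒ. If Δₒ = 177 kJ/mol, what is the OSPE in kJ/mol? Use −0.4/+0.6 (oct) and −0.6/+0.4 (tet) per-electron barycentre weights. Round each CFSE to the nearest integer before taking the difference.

-24

Fe is in group 8, so Fe²⁺ is d⁶ (8 − 2 = 6).
Octahedral (high-spin): t2g^4 e_g^2, CFSE = 4(−0.4) + 2(+0.6) = -0.4Δₒ = -0.4 × 177 = -71 kJ/mol.
In a tetrahedral site the filling is e^3 t2^3: CFSE(tet) = -0.6Δₜ = -0.6 × (4/9)(177) = -47 kJ/mol.
OSPE = CFSE(oct) − CFSE(tet) = -71 − (-47) = -24 kJ/mol.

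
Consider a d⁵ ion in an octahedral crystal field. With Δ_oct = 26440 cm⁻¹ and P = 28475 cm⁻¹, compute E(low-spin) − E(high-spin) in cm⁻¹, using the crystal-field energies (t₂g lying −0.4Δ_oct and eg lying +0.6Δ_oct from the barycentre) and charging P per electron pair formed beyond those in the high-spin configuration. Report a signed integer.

4070

In the high-spin limit (t₂g³ eg²) the orbital term is 0.0Δ_oct = 0 cm⁻¹, with no excess pairing.
Low-spin t₂g⁵ eg⁰ gives -2.0Δ_oct = -52880 cm⁻¹, but forming 2 extra pairs costs 2P = 56950 cm⁻¹, so E(LS) = -52880 + 56950 = 4070 cm⁻¹.
The difference is 4070 − (0) = 4070 cm⁻¹, so high-spin lies lower.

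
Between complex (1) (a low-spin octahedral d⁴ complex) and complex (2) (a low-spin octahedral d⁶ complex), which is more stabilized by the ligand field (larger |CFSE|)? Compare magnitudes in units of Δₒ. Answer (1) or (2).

(1): t₂g⁴ eg⁰, CFSE = -1.6Δₒ.
(2): t₂g⁶ eg⁰, CFSE = -2.4Δₒ.
So (2) has the larger |CFSE|.

(2)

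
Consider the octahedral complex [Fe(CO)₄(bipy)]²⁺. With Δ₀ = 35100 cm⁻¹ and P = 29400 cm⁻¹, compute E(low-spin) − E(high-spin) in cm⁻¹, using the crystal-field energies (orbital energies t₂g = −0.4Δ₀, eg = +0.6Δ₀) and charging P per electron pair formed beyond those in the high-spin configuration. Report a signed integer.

Ligand charges: 4×(+0) from CO and 1×(+0) from bipy sum to +0; with overall charge +2, Fe is +2.
Fe sits in group 8; removing 2 electrons leaves Fe²⁺ with 8 − 2 = 6 d electrons.
In the high-spin limit (t₂g⁴ eg²) the orbital term is -0.4Δ₀ = -14040 cm⁻¹, with no excess pairing.
Low-spin t₂g⁶ eg⁰ gives -2.4Δ₀ = -84240 cm⁻¹, but forming 2 extra pairs costs 2P = 58800 cm⁻¹, so E(LS) = -84240 + 58800 = -25440 cm⁻¹.
The difference is -25440 − (-14040) = -11400 cm⁻¹, so low-spin lies lower.

-11400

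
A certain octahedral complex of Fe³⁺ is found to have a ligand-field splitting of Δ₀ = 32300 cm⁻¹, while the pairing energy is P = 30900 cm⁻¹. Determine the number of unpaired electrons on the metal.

Group 8 minus oxidation state +3 gives a d⁵ configuration for Fe³⁺.
Here Δ₀ > P (32300 > 30900), so the low-spin state is favoured.
That gives t2g^5 e_g^0.
Unpaired electrons: 1.

1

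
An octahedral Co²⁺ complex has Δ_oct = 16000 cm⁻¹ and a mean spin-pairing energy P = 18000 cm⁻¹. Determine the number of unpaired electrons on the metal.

Group 9 minus oxidation state +2 gives a d⁷ configuration for Co²⁺.
Here Δ_oct < P (16000 < 18000), so the high-spin state is favoured.
That gives t2g^5 e_g^2.
Unpaired electrons: 3.

3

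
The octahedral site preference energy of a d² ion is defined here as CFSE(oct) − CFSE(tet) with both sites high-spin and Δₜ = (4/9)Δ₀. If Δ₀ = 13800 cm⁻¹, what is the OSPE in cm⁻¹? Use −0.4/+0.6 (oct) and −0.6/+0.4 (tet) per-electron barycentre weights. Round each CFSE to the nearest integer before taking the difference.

-3680

Octahedral (high-spin): t₂g² eg⁰, CFSE = 2(−0.4) + 0(+0.6) = -0.8Δ₀ = -0.8 × 13800 = -11040 cm⁻¹.
Tetrahedral e² t₂⁰ gives -1.2Δₜ = -1.2 × (4/9) × 13800 = -7360 cm⁻¹.
OSPE = CFSE(oct) − CFSE(tet) = -11040 − (-7360) = -3680 cm⁻¹.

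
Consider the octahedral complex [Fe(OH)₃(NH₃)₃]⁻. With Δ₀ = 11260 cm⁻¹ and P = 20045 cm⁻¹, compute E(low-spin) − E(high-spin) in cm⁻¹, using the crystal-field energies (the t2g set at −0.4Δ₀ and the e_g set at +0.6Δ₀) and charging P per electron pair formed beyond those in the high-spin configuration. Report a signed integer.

Ligand charges: 3×(-1) from OH⁻ and 3×(+0) from NH₃ sum to -3; with overall charge -1, Fe is +2.
Group 8 minus oxidation state +2 gives a d⁶ configuration for Fe²⁺.
High-spin: t2g^4 e_g^2, CFSE = -0.4Δ₀ = -4504 cm⁻¹.
For low-spin the configuration is t2g^6 e_g^0: orbital energy -2.4 × 11260 = -27024 cm⁻¹, and 2 additional pairs relative to high-spin add 40090 cm⁻¹, giving 13066 cm⁻¹.
The difference is 13066 − (-4504) = 17570 cm⁻¹, so high-spin lies lower.

17570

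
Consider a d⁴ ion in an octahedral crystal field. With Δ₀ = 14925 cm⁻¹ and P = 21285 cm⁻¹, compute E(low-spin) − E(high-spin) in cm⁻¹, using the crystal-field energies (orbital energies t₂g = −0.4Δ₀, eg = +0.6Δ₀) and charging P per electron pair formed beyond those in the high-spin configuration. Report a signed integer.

In the high-spin limit (t₂g³ eg¹) the orbital term is -0.6Δ₀ = -8955 cm⁻¹, with no excess pairing.
Low-spin t₂g⁴ eg⁰ gives -1.6Δ₀ = -23880 cm⁻¹, but forming 1 extra pair costs 1P = 21285 cm⁻¹, so E(LS) = -23880 + 21285 = -2595 cm⁻¹.
Thus E(LS) − E(HS) = 6360 cm⁻¹.

6360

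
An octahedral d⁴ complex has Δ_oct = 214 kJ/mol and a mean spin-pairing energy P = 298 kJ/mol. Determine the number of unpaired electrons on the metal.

4

With Δ_oct < P the complex is high-spin.
Configuration: t2g^3 e_g^1.
Unpaired electrons: 4.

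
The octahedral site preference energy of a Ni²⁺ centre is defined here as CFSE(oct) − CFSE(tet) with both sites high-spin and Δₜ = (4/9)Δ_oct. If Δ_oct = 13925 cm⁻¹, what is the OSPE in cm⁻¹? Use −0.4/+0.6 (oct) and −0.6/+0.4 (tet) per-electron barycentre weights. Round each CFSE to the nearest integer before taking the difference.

-11759

Ni is in group 10, so Ni²⁺ is d⁸ (10 − 2 = 8).
Octahedral (high-spin): t₂g⁶ eg², CFSE = 6(−0.4) + 2(+0.6) = -1.2Δ_oct = -1.2 × 13925 = -16710 cm⁻¹.
In a tetrahedral site the filling is e⁴ t₂⁴: CFSE(tet) = -0.8Δₜ = -0.8 × (4/9)(13925) = -4951 cm⁻¹.
OSPE = CFSE(oct) − CFSE(tet) = -16710 − (-4951) = -11759 cm⁻¹.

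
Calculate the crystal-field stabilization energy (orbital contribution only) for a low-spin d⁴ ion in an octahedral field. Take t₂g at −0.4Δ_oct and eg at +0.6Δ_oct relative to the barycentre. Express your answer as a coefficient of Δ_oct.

Configuration: t₂g⁴ eg⁰.
CFSE = 4(-0.4Δ_oct) + 0(0.6Δ_oct) = -1.6Δ_oct + 0.0Δ_oct = -1.6Δ_oct.

-1.6 Δ_oct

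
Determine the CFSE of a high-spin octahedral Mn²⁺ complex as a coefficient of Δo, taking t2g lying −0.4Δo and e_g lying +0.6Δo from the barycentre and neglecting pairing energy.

0.0 Δo

Mn²⁺: group 7, so d-count = 7 − 2 = 5.
Configuration: t2g^3 e_g^2.
CFSE = 3(-0.4Δo) + 2(0.6Δo) = -1.2Δo + 1.2Δo = 0.0Δo.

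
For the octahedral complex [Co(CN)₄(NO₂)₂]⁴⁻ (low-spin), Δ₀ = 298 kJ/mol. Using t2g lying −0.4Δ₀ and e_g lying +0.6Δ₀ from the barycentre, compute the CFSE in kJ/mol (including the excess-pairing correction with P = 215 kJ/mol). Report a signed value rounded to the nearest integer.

Ligand charges: 4×(-1) from CN⁻ and 2×(-1) from NO₂⁻ sum to -6; with overall charge -4, Co is +2.
Group 9 minus oxidation state +2 gives a d⁷ configuration for Co²⁺.
Electron filling gives t2g^6 e_g^1.
CFSE(orbital) = 6×(-0.4Δ₀) + 1×(0.6Δ₀) = -1.8Δ₀; with Δ₀ = 298 kJ/mol that is -536 kJ/mol.
High-spin d⁷ would be t2g^5 e_g^2 with 2 pairs; low-spin has 3, so 1 excess pair costs +1P = +215 kJ/mol.
Combining: -536 + 215 = -321 kJ/mol.

-321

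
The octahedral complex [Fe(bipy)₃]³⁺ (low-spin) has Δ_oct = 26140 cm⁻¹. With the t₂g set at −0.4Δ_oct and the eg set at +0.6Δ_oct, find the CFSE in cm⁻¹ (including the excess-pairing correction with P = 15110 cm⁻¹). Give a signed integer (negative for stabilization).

bipy is neutral, so the +3 overall charge sits on Fe: oxidation state +3.
Fe³⁺: group 8, so d-count = 8 − 3 = 5.
The d⁵ electrons fill as t₂g⁵ eg⁰.
Orbital CFSE = 5(-0.4) + 0(0.6) = -2.0Δ_oct = -2.0 × 26140 = -52280 cm⁻¹.
High-spin d⁵ would be t₂g³ eg² with 0 pairs; low-spin has 2, so 2 excess pairs cost +2P = +30220 cm⁻¹.
Overall CFSE = -52280 + 30220 = -22060 cm⁻¹.

-22060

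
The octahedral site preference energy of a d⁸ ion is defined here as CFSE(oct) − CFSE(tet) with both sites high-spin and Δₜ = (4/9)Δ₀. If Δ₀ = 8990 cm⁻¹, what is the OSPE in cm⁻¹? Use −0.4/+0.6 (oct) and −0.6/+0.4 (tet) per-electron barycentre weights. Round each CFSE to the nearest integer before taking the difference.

-7592

Octahedral (high-spin): t₂g⁶ eg², CFSE = 6(−0.4) + 2(+0.6) = -1.2Δ₀ = -1.2 × 8990 = -10788 cm⁻¹.
Tetrahedral e⁴ t₂⁴ gives -0.8Δₜ = -0.8 × (4/9) × 8990 = -3196 cm⁻¹.
Subtracting, OSPE = -10788 − (-3196) = -7592 cm⁻¹.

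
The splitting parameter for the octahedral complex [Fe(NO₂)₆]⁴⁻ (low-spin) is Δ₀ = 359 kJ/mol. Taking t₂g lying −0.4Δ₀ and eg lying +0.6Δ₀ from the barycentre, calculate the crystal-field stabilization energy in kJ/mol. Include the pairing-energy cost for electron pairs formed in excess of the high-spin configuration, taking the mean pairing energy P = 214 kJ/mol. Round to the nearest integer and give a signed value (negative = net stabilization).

-434

Each NO₂⁻ contributes -1; 6 × (-1) = -6. With overall charge -4, Fe is in the +2 oxidation state.
Group 8 minus oxidation state +2 gives a d⁶ configuration for Fe²⁺.
Configuration: t₂g⁶ eg⁰.
Orbital CFSE = 6(-0.4) + 0(0.6) = -2.4Δ₀ = -2.4 × 359 = -862 kJ/mol.
Relative to high-spin t₂g⁴ eg² (1 paired), the low-spin configuration has 2 additional pairs, contributing +2 × 214 = +428 kJ/mol.
Net CFSE = -862 + 428 = -434 kJ/mol.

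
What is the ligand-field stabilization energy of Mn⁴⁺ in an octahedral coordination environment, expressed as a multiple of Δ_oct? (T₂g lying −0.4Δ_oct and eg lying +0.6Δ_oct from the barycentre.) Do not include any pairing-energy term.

Mn⁴⁺: group 7, so d-count = 7 − 4 = 3.
Configuration: t₂g³ eg⁰.
CFSE = 3(-0.4Δ_oct) + 0(0.6Δ_oct) = -1.2Δ_oct + 0.0Δ_oct = -1.2Δ_oct.

-1.2 Δ_oct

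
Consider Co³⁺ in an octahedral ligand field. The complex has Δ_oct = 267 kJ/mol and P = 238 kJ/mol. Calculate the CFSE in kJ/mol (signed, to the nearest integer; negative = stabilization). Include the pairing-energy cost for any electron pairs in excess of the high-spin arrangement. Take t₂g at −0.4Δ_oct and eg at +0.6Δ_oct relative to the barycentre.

Co is in group 9, so Co³⁺ is d⁶ (9 − 3 = 6).
Here Δ_oct > P (267 > 238), so the low-spin state is favoured.
Configuration: t₂g⁶ eg⁰.
Orbital CFSE = -2.4Δ_oct = -2.4 × 267 = -641 kJ/mol.
Excess pairs vs high-spin: 3 − 1 = 2; pairing cost = +476 kJ/mol.
Net CFSE = -641 + 476 = -165 kJ/mol.

-165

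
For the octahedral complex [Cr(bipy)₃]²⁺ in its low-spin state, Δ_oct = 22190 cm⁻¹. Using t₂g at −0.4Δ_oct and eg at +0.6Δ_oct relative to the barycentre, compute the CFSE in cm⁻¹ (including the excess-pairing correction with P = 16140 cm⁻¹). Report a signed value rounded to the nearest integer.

bipy is neutral, so the +2 overall charge sits on Cr: oxidation state +2.
Cr is in group 6, so Cr²⁺ is d⁴ (6 − 2 = 4).
The d⁴ electrons fill as t₂g⁴ eg⁰.
CFSE(orbital) = 4×(-0.4Δ_oct) + 0×(0.6Δ_oct) = -1.6Δ_oct; with Δ_oct = 22190 cm⁻¹ that is -35504 cm⁻¹.
Pairing penalty: 1 pair vs 0 in the high-spin reference → 1 extra × P = 16140 cm⁻¹.
Overall CFSE = -35504 + 16140 = -19364 cm⁻¹.

-19364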